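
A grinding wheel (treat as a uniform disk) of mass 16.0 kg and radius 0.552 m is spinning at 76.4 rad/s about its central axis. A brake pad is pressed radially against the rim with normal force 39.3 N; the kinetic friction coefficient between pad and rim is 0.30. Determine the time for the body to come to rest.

I = ½MR² = (1/2)(16.0)(0.552)² = 2.438 kg·m².
Friction force f = μN = (0.30)(39.3) = 11.79 N at the rim; torque magnitude τ = fR = 6.508 N·m, opposing ω.
|α| = τ/I = 6.508/2.438 = 2.670 rad/s² (deceleration).
0 = ω₀ − |α|t ⇒ t = ω₀/|α| = 76.4/2.670 = 28.62 s.

t ≈ 28.6 s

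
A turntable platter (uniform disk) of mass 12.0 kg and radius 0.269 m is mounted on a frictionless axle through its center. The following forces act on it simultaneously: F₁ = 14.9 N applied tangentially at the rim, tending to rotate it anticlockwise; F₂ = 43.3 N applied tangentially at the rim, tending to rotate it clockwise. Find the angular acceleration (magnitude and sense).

I = ½MR² = (1/2)(12.0)(0.269)² = 0.4342 kg·m².
Taking anticlockwise as positive: τ₁ = +(14.9)(0.269) = +4.008 N·m; τ₂ = −(43.3)(0.269) = −11.65 N·m.
Net torque τ = -7.640 N·m.
α = τ/I = -7.640/0.4342 = -17.60 rad/s².

α ≈ 17.6 rad/s², clockwise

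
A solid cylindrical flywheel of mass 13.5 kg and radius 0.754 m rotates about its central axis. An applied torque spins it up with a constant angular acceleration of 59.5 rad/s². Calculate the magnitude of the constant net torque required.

τ ≈ 228 N·m

I = ½MR² = (1/2)(13.5)(0.754)² = 3.837 kg·m².
τ = Iα = (3.837)(59.50) = 228.3 N·m.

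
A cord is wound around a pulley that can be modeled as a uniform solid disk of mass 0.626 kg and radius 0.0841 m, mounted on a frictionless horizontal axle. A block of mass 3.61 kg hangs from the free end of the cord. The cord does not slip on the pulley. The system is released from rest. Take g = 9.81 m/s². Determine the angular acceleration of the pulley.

α ≈ 107 rad/s²

I = ½MR² = (1/2)(0.626)(0.0841)² = 0.002214 kg·m².
Block: mg − T = ma. Pulley: TR = Iα. No-slip: a = αR, so T = (I/R²)a = 0.3130·a.
Then mg = (m + 0.3130)a, so a = (3.61)(9.81)/(3.61 + 0.3130) = 9.027 m/s².
α = a/R = 9.027/0.0841 = 107.3 rad/s².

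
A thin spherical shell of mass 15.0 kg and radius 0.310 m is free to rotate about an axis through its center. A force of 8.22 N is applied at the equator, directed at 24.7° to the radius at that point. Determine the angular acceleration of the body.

I = (2/3)MR² = (2/3)(15.0)(0.310)² = 0.9610 kg·m².
Only the tangential component produces torque: τ = F R sinθ = (8.22)(0.310) sin 24.7° = 1.065 N·m.
From τ = Iα: α = 1.065/0.9610 = 1.108 rad/s².

α ≈ 1.11 rad/s²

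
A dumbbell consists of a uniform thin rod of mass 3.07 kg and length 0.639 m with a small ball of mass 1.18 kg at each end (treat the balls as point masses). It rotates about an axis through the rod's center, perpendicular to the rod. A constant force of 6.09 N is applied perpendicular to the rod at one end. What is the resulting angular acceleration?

I_rod = (1/12)ML² = (1/12)(3.07)(0.639)² = 0.1045 kg·m².
I_balls = 2·m·(L/2)² = 2(1.18)(0.3195)² = 0.2409 kg·m².
Total I = 0.3454 kg·m².
τ = F·(L/2) = (6.09)(0.320) = 1.946 N·m.
α = τ/I = 1.946/0.3454 = 5.634 rad/s².

α ≈ 5.63 rad/s²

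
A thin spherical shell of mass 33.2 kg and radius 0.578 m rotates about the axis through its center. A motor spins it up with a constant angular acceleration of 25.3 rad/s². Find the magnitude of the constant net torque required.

τ ≈ 187 N·m

I = (2/3)MR² = (2/3)(33.2)(0.578)² = 7.394 kg·m².
τ = Iα = (7.394)(25.30) = 187.1 N·m.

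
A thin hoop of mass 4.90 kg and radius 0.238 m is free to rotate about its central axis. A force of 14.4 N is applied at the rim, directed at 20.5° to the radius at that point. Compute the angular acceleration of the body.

I = MR² = (4.90)(0.238)² = 0.2776 kg·m².
Only the tangential component produces torque: τ = F R sinθ = (14.4)(0.238) sin 20.5° = 1.200 N·m.
Newton's second law for rotation, τ = Iα, gives α = τ/I = 1.200/0.2776 = 4.324 rad/s².

α ≈ 4.32 rad/s²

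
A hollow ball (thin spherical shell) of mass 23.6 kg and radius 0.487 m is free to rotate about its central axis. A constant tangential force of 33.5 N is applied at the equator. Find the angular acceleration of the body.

I = (2/3)MR² = (2/3)(23.6)(0.487)² = 3.731 kg·m².
τ = F R = (33.5)(0.487) = 16.31 N·m.
From τ = Iα: α = 16.31/3.731 = 4.372 rad/s².

α ≈ 4.37 rad/s²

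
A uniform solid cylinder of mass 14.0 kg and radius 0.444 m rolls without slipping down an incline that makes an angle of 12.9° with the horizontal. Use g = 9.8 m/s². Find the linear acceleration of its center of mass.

a ≈ 1.46 m/s²

Translation along the incline: Mg sinθ − f = Ma.
Rotation about the center: fR = Iα with I = ½MR². No-slip gives a = αR, so f = (I/R²)a = (1/2)M a.
Substituting: Mg sinθ = (1 + 0.5000)Ma, so a = g sinθ/(1 + 0.5000) = (9.8) sin 12.9° / 1.500 = 1.459 m/s².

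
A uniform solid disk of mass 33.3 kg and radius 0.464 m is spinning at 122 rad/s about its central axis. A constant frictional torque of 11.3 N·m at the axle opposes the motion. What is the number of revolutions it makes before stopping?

I = ½MR² = (1/2)(33.3)(0.464)² = 3.585 kg·m².
The net torque has magnitude 11.3 N·m, opposing ω.
|α| = τ/I = 11.30/3.585 = 3.152 rad/s² (deceleration).
ω² = ω₀² − 2|α|θ with ω = 0 ⇒ θ = ω₀²/(2|α|) = 2361 rad = 375.7 rev.

≈ 376 revolutions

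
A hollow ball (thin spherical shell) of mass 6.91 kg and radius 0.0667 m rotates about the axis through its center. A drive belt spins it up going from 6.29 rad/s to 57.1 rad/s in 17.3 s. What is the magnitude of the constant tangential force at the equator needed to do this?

F ≈ 0.902 N

I = (2/3)MR² = (2/3)(6.91)(0.0667)² = 0.02049 kg·m².
α = Δω/Δt = (57.1 − 6.29)/17.3 = 2.937 rad/s².
The required torque is τ = Iα = (0.02049)(2.937) = 0.06019 N·m.
A tangential force at the equator gives τ = FR, so F = τ/R = 0.06019/0.0667 = 0.9024 N.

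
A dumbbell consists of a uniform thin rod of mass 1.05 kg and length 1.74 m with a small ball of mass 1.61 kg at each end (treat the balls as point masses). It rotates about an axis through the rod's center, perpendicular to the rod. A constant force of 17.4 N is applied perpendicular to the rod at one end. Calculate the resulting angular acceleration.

α ≈ 5.60 rad/s²

I_rod = (1/12)ML² = (1/12)(1.05)(1.74)² = 0.2649 kg·m².
I_balls = 2·m·(L/2)² = 2(1.61)(0.8700)² = 2.437 kg·m².
Total I = 2.702 kg·m².
τ = F·(L/2) = (17.4)(0.870) = 15.14 N·m.
α = τ/I = 15.14/2.702 = 5.602 rad/s².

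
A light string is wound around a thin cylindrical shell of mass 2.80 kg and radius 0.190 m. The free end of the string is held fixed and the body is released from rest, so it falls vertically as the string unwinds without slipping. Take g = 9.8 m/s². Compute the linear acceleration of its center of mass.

Translation: Mg − T = Ma. Rotation about the center: TR = Iα with I = MR².
With a = αR: T = (I/R²)a = M a, so Mg = (1 + 1.000)Ma.
a = g/(1 + 1.000) = 9.8/2.000 = 4.900 m/s².

a ≈ 4.90 m/s²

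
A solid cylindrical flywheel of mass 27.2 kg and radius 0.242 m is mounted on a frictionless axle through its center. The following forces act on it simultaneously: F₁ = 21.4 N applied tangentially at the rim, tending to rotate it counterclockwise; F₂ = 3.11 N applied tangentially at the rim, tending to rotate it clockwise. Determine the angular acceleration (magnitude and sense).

I = ½MR² = (1/2)(27.2)(0.242)² = 0.7965 kg·m².
Taking counterclockwise as positive: τ₁ = +(21.4)(0.242) = +5.179 N·m; τ₂ = −(3.11)(0.242) = −0.7526 N·m.
Net torque τ = 4.426 N·m.
α = τ/I = 4.426/0.7965 = 5.557 rad/s².

α ≈ 5.56 rad/s², counterclockwise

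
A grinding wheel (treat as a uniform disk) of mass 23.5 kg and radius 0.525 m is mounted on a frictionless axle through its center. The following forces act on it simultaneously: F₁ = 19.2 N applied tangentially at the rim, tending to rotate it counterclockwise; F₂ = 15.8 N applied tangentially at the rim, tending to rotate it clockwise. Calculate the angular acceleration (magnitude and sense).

α ≈ 0.551 rad/s², counterclockwise

I = ½MR² = (1/2)(23.5)(0.525)² = 3.239 kg·m².
Taking counterclockwise as positive: τ₁ = +(19.2)(0.525) = +10.08 N·m; τ₂ = −(15.8)(0.525) = −8.295 N·m.
Net torque τ = 1.785 N·m.
α = τ/I = 1.785/3.239 = 0.5512 rad/s².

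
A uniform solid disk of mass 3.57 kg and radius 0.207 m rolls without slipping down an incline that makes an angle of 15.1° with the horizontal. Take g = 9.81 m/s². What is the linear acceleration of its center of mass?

a ≈ 1.70 m/s²

Translation along the incline: Mg sinθ − f = Ma.
Rotation about the center: fR = Iα with I = ½MR². No-slip gives a = αR, so f = (I/R²)a = (1/2)M a.
Substituting: Mg sinθ = (1 + 0.5000)Ma, so a = g sinθ/(1 + 0.5000) = (9.81) sin 15.1° / 1.500 = 1.704 m/s².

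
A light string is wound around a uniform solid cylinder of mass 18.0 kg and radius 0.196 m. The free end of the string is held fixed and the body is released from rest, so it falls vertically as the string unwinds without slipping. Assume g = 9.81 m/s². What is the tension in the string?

Translation: Mg − T = Ma. Rotation about the center: TR = Iα with I = ½MR².
With a = αR: T = (I/R²)a = (1/2)M a, so Mg = (1 + 0.5000)Ma.
a = g/(1 + 0.5000) = 9.81/1.500 = 6.540 m/s².
T = 0.5000·M·a = (0.5000)(18.0)(6.540) = 58.86 N.

T ≈ 58.9 N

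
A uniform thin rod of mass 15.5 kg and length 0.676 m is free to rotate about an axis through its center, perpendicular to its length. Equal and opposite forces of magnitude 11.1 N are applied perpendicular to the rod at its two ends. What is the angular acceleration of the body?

I = (1/12)ML² = (1/12)(15.5)(0.676)² = 0.5903 kg·m².
The couple gives τ = F·(L/2) + F·(L/2) = F L = (11.1)(0.676) = 7.504 N·m.
Newton's second law for rotation, τ = Iα, gives α = τ/I = 7.504/0.5903 = 12.71 rad/s².

α ≈ 12.7 rad/s²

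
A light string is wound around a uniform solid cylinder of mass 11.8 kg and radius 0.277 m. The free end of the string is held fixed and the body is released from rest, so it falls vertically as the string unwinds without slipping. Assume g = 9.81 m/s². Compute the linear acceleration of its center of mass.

a ≈ 6.54 m/s²

Translation: Mg − T = Ma. Rotation about the center: TR = Iα with I = ½MR².
With a = αR: T = (I/R²)a = (1/2)M a, so Mg = (1 + 0.5000)Ma.
a = g/(1 + 0.5000) = 9.81/1.500 = 6.540 m/s².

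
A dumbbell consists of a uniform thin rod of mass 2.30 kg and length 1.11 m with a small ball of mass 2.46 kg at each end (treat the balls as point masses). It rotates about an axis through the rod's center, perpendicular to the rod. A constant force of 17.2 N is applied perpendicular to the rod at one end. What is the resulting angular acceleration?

I_rod = (1/12)ML² = (1/12)(2.30)(1.11)² = 0.2362 kg·m².
I_balls = 2·m·(L/2)² = 2(2.46)(0.5550)² = 1.515 kg·m².
Total I = 1.752 kg·m².
τ = F·(L/2) = (17.2)(0.555) = 9.546 N·m.
α = τ/I = 9.546/1.752 = 5.450 rad/s².

α ≈ 5.45 rad/s²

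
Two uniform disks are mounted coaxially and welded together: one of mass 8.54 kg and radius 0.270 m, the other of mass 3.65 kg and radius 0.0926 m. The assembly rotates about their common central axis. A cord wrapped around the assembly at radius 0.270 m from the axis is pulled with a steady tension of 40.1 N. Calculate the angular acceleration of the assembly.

α ≈ 33.1 rad/s²

I = ½M₁R₁² + ½M₂R₂² = ½(8.54)(0.270)² + ½(3.65)(0.0926)² = 0.3269 kg·m².
τ = F r = (40.1)(0.270) = 10.83 N·m.
α = τ/I = 10.83/0.3269 = 33.12 rad/s².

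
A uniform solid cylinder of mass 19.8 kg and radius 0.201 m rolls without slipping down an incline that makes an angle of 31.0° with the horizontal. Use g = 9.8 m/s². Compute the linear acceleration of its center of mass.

Translation along the incline: Mg sinθ − f = Ma.
Rotation about the center: fR = Iα with I = ½MR². No-slip gives a = αR, so f = (I/R²)a = (1/2)M a.
Substituting: Mg sinθ = (1 + 0.5000)Ma, so a = g sinθ/(1 + 0.5000) = (9.8) sin 31.0° / 1.500 = 3.365 m/s².

a ≈ 3.36 m/s²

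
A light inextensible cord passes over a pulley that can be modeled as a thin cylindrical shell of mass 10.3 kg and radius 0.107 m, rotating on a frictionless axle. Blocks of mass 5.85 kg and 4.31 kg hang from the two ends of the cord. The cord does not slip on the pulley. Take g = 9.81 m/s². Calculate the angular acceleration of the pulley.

I = MR² = (10.3)(0.107)² = 0.1179 kg·m².
Heavier block: m₁g − T₁ = m₁a. Lighter block: T₂ − m₂g = m₂a.
Pulley: (T₁ − T₂)R = Iα = I(a/R), so T₁ − T₂ = (I/R²)a = 1·M_p a = 10.30·a.
Adding the three: (m₁ − m₂)g = (m₁ + m₂ + 10.30)a, so a = (5.85 − 4.31)(9.81)/(5.85 + 4.31 + 10.30) = 0.7384 m/s².
α = a/R = 0.7384/0.107 = 6.901 rad/s².

α ≈ 6.90 rad/s²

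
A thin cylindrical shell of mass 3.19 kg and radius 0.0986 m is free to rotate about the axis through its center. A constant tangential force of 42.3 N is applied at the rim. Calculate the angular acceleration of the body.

α ≈ 134 rad/s²

I = MR² = (3.19)(0.0986)² = 0.03101 kg·m².
τ = F R = (42.3)(0.0986) = 4.171 N·m.
From τ = Iα: α = 4.171/0.03101 = 134.5 rad/s².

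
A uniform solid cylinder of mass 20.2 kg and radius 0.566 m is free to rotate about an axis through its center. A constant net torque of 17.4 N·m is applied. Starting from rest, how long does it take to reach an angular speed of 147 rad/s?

t ≈ 27.3 s

I = ½MR² = (1/2)(20.2)(0.566)² = 3.236 kg·m².
α = τ/I = 17.4/3.236 = 5.378 rad/s².
ω = αt ⇒ t = ω/α = 147/5.378 = 27.34 s.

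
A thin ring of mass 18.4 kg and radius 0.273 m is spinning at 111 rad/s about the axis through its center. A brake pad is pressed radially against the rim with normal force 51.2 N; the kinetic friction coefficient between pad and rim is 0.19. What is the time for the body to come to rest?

t ≈ 57.3 s

I = MR² = (18.4)(0.273)² = 1.371 kg·m².
Friction force f = μN = (0.19)(51.2) = 9.728 N at the rim; torque magnitude τ = fR = 2.656 N·m, opposing ω.
|α| = τ/I = 2.656/1.371 = 1.937 rad/s² (deceleration).
0 = ω₀ − |α|t ⇒ t = ω₀/|α| = 111/1.937 = 57.32 s.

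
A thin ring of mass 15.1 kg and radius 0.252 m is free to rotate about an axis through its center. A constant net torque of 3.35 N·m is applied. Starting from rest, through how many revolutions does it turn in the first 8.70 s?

I = MR² = (15.1)(0.252)² = 0.9589 kg·m².
α = τ/I = 3.35/0.9589 = 3.494 rad/s².
θ = ½αt² = ½(3.494)(8.70)² = 132.2 rad.
Revolutions = θ/(2π) = 21.04.

≈ 21.0 revolutions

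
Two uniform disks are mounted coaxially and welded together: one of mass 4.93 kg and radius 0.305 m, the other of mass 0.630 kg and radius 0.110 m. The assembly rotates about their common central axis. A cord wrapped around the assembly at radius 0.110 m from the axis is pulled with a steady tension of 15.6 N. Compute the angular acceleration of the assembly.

I = ½M₁R₁² + ½M₂R₂² = ½(4.93)(0.305)² + ½(0.630)(0.110)² = 0.2331 kg·m².
τ = F r = (15.6)(0.110) = 1.716 N·m.
α = τ/I = 1.716/0.2331 = 7.361 rad/s².

α ≈ 7.36 rad/s²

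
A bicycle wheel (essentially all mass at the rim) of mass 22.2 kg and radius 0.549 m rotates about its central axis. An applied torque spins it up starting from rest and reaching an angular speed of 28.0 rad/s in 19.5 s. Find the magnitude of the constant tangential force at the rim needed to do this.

I = MR² = (22.2)(0.549)² = 6.691 kg·m².
α = Δω/Δt = (28.0 − 0)/19.5 = 1.436 rad/s².
The required torque is τ = Iα = (6.691)(1.436) = 9.608 N·m.
A tangential force at the rim gives τ = FR, so F = τ/R = 9.608/0.549 = 17.50 N.

F ≈ 17.5 N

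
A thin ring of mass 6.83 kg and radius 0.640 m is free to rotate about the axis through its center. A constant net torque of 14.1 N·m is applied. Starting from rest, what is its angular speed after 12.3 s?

I = MR² = (6.83)(0.640)² = 2.798 kg·m².
α = τ/I = 14.1/2.798 = 5.040 rad/s².
ω = ω₀ + αt = 0 + (5.040)(12.3) = 61.99 rad/s.

ω ≈ 62.0 rad/s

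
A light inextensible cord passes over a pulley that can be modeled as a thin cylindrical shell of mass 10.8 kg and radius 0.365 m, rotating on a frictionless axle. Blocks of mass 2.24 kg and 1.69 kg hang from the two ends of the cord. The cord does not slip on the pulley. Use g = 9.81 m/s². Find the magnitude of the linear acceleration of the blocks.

I = MR² = (10.8)(0.365)² = 1.439 kg·m².
Heavier block: m₁g − T₁ = m₁a. Lighter block: T₂ − m₂g = m₂a.
Pulley: (T₁ − T₂)R = Iα = I(a/R), so T₁ − T₂ = (I/R²)a = 1·M_p a = 10.80·a.
Adding the three: (m₁ − m₂)g = (m₁ + m₂ + 10.80)a, so a = (2.24 − 1.69)(9.81)/(2.24 + 1.69 + 10.80) = 0.3663 m/s².

a ≈ 0.366 m/s²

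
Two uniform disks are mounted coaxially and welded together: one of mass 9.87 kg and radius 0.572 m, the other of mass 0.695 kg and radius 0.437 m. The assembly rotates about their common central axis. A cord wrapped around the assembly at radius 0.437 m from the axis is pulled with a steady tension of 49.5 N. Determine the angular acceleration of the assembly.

I = ½M₁R₁² + ½M₂R₂² = ½(9.87)(0.572)² + ½(0.695)(0.437)² = 1.681 kg·m².
τ = F r = (49.5)(0.437) = 21.63 N·m.
α = τ/I = 21.63/1.681 = 12.87 rad/s².

α ≈ 12.9 rad/s²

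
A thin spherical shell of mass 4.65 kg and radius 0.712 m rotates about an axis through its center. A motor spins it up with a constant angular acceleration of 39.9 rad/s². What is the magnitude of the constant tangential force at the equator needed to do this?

I = (2/3)MR² = (2/3)(4.65)(0.712)² = 1.572 kg·m².
The required torque is τ = Iα = (1.572)(39.90) = 62.70 N·m.
A tangential force at the equator gives τ = FR, so F = τ/R = 62.70/0.712 = 88.07 N.

F ≈ 88.1 N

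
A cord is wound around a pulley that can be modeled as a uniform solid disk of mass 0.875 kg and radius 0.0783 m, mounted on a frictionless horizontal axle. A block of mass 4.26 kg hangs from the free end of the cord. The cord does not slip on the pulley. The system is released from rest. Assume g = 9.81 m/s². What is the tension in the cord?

T ≈ 3.89 N

I = ½MR² = (1/2)(0.875)(0.0783)² = 0.002682 kg·m².
Block: mg − T = ma. Pulley: TR = Iα. No-slip: a = αR, so T = (I/R²)a = 0.4375·a.
Then mg = (m + 0.4375)a, so a = (4.26)(9.81)/(4.26 + 0.4375) = 8.896 m/s².
T = 0.4375·a = 3.892 N.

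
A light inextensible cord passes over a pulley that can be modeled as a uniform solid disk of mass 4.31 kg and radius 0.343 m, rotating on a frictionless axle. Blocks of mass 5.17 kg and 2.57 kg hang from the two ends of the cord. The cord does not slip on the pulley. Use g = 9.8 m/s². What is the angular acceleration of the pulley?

I = ½MR² = (1/2)(4.31)(0.343)² = 0.2535 kg·m².
Heavier block: m₁g − T₁ = m₁a. Lighter block: T₂ − m₂g = m₂a.
Pulley: (T₁ − T₂)R = Iα = I(a/R), so T₁ − T₂ = (I/R²)a = (1/2)M_p a = 2.155·a.
Adding the three: (m₁ − m₂)g = (m₁ + m₂ + 2.155)a, so a = (5.17 − 2.57)(9.8)/(5.17 + 2.57 + 2.155) = 2.575 m/s².
α = a/R = 2.575/0.343 = 7.507 rad/s².

α ≈ 7.51 rad/s²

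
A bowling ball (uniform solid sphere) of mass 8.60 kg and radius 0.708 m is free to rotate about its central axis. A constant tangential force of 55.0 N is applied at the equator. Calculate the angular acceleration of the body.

α ≈ 22.6 rad/s²

I = (2/5)MR² = (2/5)(8.60)(0.708)² = 1.724 kg·m².
τ = F R = (55.0)(0.708) = 38.94 N·m.
From τ = Iα: α = 38.94/1.724 = 22.58 rad/s².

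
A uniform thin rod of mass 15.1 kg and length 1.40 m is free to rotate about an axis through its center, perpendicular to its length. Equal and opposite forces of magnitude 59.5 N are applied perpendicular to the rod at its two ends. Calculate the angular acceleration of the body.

I = (1/12)ML² = (1/12)(15.1)(1.40)² = 2.466 kg·m².
The couple gives τ = F·(L/2) + F·(L/2) = F L = (59.5)(1.40) = 83.30 N·m.
From τ = Iα: α = 83.30/2.466 = 33.77 rad/s².

α ≈ 33.8 rad/s²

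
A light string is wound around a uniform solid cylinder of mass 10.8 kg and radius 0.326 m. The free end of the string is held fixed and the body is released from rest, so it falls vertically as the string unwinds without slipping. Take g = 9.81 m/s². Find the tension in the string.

Translation: Mg − T = Ma. Rotation about the center: TR = Iα with I = ½MR².
With a = αR: T = (I/R²)a = (1/2)M a, so Mg = (1 + 0.5000)Ma.
a = g/(1 + 0.5000) = 9.81/1.500 = 6.540 m/s².
T = 0.5000·M·a = (0.5000)(10.8)(6.540) = 35.32 N.

T ≈ 35.3 N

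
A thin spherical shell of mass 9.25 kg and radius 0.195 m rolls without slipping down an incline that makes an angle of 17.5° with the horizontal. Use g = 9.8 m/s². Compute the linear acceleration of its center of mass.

Translation along the incline: Mg sinθ − f = Ma.
Rotation about the center: fR = Iα with I = (2/3)MR². No-slip gives a = αR, so f = (I/R²)a = (2/3)M a.
Substituting: Mg sinθ = (1 + 0.6667)Ma, so a = g sinθ/(1 + 0.6667) = (9.8) sin 17.5° / 1.667 = 1.768 m/s².

a ≈ 1.77 m/s²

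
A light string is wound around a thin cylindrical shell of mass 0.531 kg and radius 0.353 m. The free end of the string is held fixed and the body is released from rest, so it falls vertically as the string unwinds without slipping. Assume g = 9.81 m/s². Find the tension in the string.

Translation: Mg − T = Ma. Rotation about the center: TR = Iα with I = MR².
With a = αR: T = (I/R²)a = M a, so Mg = (1 + 1.000)Ma.
a = g/(1 + 1.000) = 9.81/2.000 = 4.905 m/s².
T = 1.000·M·a = (1.000)(0.531)(4.905) = 2.605 N.

T ≈ 2.60 N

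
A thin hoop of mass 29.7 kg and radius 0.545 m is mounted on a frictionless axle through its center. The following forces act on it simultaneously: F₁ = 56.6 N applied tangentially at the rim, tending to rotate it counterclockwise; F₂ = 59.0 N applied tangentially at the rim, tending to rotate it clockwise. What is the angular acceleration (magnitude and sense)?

α ≈ 0.148 rad/s², clockwise

I = MR² = (29.7)(0.545)² = 8.822 kg·m².
Taking counterclockwise as positive: τ₁ = +(56.6)(0.545) = +30.85 N·m; τ₂ = −(59.0)(0.545) = −32.16 N·m.
Net torque τ = -1.308 N·m.
α = τ/I = -1.308/8.822 = -0.1483 rad/s².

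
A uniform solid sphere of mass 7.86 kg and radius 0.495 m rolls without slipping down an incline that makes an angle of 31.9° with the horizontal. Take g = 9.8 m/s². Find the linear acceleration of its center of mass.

a ≈ 3.70 m/s²

Translation along the incline: Mg sinθ − f = Ma.
Rotation about the center: fR = Iα with I = (2/5)MR². No-slip gives a = αR, so f = (I/R²)a = (2/5)M a.
Substituting: Mg sinθ = (1 + 0.4000)Ma, so a = g sinθ/(1 + 0.4000) = (9.8) sin 31.9° / 1.400 = 3.699 m/s².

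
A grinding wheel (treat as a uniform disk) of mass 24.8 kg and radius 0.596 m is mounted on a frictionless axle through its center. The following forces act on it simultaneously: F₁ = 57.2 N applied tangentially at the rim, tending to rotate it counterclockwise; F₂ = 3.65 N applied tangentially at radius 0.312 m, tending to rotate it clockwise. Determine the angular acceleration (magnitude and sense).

I = ½MR² = (1/2)(24.8)(0.596)² = 4.405 kg·m².
Taking counterclockwise as positive: τ₁ = +(57.2)(0.596) = +34.09 N·m; τ₂ = −(3.65)(0.312) = −1.139 N·m.
Net torque τ = 32.95 N·m.
α = τ/I = 32.95/4.405 = 7.481 rad/s².

α ≈ 7.48 rad/s², counterclockwise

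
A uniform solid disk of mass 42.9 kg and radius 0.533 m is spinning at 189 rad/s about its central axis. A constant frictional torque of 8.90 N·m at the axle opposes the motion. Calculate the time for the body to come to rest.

t ≈ 129 s

I = ½MR² = (1/2)(42.9)(0.533)² = 6.094 kg·m².
The net torque has magnitude 8.90 N·m, opposing ω.
|α| = τ/I = 8.900/6.094 = 1.461 rad/s² (deceleration).
0 = ω₀ − |α|t ⇒ t = ω₀/|α| = 189/1.461 = 129.4 s.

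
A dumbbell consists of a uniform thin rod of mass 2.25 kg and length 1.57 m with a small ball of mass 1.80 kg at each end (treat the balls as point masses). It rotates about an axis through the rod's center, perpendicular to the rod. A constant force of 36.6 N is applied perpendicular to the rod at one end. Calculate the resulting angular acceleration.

α ≈ 10.7 rad/s²

I_rod = (1/12)ML² = (1/12)(2.25)(1.57)² = 0.4622 kg·m².
I_balls = 2·m·(L/2)² = 2(1.80)(0.7850)² = 2.218 kg·m².
Total I = 2.681 kg·m².
τ = F·(L/2) = (36.6)(0.785) = 28.73 N·m.
α = τ/I = 28.73/2.681 = 10.72 rad/s².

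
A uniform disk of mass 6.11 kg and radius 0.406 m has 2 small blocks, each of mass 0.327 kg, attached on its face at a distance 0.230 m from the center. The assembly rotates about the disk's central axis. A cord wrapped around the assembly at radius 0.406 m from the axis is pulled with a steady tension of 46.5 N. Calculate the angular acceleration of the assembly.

α ≈ 35.1 rad/s²

I_disk = ½MR² = ½(6.11)(0.406)² = 0.5036 kg·m².
I_blocks = 2·m·r² = 2(0.327)(0.230)² = 0.03460 kg·m².
Total I = 0.5382 kg·m².
τ = F r = (46.5)(0.406) = 18.88 N·m.
α = τ/I = 18.88/0.5382 = 35.08 rad/s².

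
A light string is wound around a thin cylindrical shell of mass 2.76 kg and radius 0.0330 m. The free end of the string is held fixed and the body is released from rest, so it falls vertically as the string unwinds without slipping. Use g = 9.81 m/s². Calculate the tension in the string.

T ≈ 13.5 N

Translation: Mg − T = Ma. Rotation about the center: TR = Iα with I = MR².
With a = αR: T = (I/R²)a = M a, so Mg = (1 + 1.000)Ma.
a = g/(1 + 1.000) = 9.81/2.000 = 4.905 m/s².
T = 1.000·M·a = (1.000)(2.76)(4.905) = 13.54 N.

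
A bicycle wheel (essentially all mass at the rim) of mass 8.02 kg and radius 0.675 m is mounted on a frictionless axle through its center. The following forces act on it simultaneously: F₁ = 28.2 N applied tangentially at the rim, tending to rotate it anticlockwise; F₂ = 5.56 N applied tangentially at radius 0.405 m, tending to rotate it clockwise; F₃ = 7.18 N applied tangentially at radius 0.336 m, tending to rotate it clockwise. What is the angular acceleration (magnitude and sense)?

α ≈ 3.93 rad/s², anticlockwise

I = MR² = (8.02)(0.675)² = 3.654 kg·m².
Taking anticlockwise as positive: τ₁ = +(28.2)(0.675) = +19.04 N·m; τ₂ = −(5.56)(0.405) = −2.252 N·m; τ₃ = −(7.18)(0.336) = −2.412 N·m.
Net torque τ = 14.37 N·m.
α = τ/I = 14.37/3.654 = 3.933 rad/s².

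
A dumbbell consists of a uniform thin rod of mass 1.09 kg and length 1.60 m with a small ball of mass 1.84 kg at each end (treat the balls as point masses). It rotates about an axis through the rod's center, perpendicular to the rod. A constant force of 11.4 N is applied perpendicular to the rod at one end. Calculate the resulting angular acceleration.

I_rod = (1/12)ML² = (1/12)(1.09)(1.60)² = 0.2325 kg·m².
I_balls = 2·m·(L/2)² = 2(1.84)(0.8000)² = 2.355 kg·m².
Total I = 2.588 kg·m².
τ = F·(L/2) = (11.4)(0.800) = 9.120 N·m.
α = τ/I = 9.120/2.588 = 3.524 rad/s².

α ≈ 3.52 rad/s²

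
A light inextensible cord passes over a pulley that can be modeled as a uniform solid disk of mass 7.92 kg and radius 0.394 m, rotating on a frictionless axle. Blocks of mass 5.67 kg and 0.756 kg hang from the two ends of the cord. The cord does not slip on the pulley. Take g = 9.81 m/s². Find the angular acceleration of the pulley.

α ≈ 11.8 rad/s²

I = ½MR² = (1/2)(7.92)(0.394)² = 0.6147 kg·m².
Heavier block: m₁g − T₁ = m₁a. Lighter block: T₂ − m₂g = m₂a.
Pulley: (T₁ − T₂)R = Iα = I(a/R), so T₁ − T₂ = (I/R²)a = (1/2)M_p a = 3.960·a.
Adding the three: (m₁ − m₂)g = (m₁ + m₂ + 3.960)a, so a = (5.67 − 0.756)(9.81)/(5.67 + 0.756 + 3.960) = 4.641 m/s².
α = a/R = 4.641/0.394 = 11.78 rad/s².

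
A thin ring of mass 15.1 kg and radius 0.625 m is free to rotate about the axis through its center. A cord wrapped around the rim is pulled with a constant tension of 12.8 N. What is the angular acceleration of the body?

α ≈ 1.36 rad/s²

I = MR² = (15.1)(0.625)² = 5.898 kg·m².
τ = F R = (12.8)(0.625) = 8.000 N·m.
Newton's second law for rotation, τ = Iα, gives α = τ/I = 8.000/5.898 = 1.356 rad/s².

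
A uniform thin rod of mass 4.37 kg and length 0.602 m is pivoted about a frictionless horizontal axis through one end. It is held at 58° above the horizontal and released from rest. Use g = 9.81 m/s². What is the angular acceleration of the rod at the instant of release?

α ≈ 13.0 rad/s²

About the pivot, I = (1/3)ML² = (1/3)(4.37)(0.602)² = 0.5279 kg·m².
The weight acts at the center, a distance L/2 = 0.3010 m from the pivot; τ = Mg(L/2) cos 58° = 6.838 N·m.
α = τ/I = 6.838/0.5279 = 12.95 rad/s².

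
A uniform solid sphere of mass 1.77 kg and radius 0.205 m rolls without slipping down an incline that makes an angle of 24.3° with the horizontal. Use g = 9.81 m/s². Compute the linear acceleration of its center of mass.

Translation along the incline: Mg sinθ − f = Ma.
Rotation about the center: fR = Iα with I = (2/5)MR². No-slip gives a = αR, so f = (I/R²)a = (2/5)M a.
Substituting: Mg sinθ = (1 + 0.4000)Ma, so a = g sinθ/(1 + 0.4000) = (9.81) sin 24.3° / 1.400 = 2.884 m/s².

a ≈ 2.88 m/s²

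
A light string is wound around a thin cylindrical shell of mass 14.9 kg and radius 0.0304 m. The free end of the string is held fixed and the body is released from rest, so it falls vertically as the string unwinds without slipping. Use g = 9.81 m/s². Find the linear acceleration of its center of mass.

a ≈ 4.91 m/s²

Translation: Mg − T = Ma. Rotation about the center: TR = Iα with I = MR².
With a = αR: T = (I/R²)a = M a, so Mg = (1 + 1.000)Ma.
a = g/(1 + 1.000) = 9.81/2.000 = 4.905 m/s².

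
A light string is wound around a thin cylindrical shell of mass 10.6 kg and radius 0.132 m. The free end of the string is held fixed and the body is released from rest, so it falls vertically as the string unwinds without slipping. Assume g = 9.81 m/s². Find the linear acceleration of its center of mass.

a ≈ 4.91 m/s²

Translation: Mg − T = Ma. Rotation about the center: TR = Iα with I = MR².
With a = αR: T = (I/R²)a = M a, so Mg = (1 + 1.000)Ma.
a = g/(1 + 1.000) = 9.81/2.000 = 4.905 m/s².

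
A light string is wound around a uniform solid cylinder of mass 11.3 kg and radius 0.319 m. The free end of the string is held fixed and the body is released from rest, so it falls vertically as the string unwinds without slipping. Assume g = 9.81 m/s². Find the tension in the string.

Translation: Mg − T = Ma. Rotation about the center: TR = Iα with I = ½MR².
With a = αR: T = (I/R²)a = (1/2)M a, so Mg = (1 + 0.5000)Ma.
a = g/(1 + 0.5000) = 9.81/1.500 = 6.540 m/s².
T = 0.5000·M·a = (0.5000)(11.3)(6.540) = 36.95 N.

T ≈ 37.0 N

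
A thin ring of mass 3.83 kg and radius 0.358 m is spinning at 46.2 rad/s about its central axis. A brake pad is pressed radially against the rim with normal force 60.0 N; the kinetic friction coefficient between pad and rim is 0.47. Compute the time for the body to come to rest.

I = MR² = (3.83)(0.358)² = 0.4909 kg·m².
Friction force f = μN = (0.47)(60.0) = 28.20 N at the rim; torque magnitude τ = fR = 10.10 N·m, opposing ω.
|α| = τ/I = 10.10/0.4909 = 20.57 rad/s² (deceleration).
0 = ω₀ − |α|t ⇒ t = ω₀/|α| = 46.2/20.57 = 2.246 s.

t ≈ 2.25 s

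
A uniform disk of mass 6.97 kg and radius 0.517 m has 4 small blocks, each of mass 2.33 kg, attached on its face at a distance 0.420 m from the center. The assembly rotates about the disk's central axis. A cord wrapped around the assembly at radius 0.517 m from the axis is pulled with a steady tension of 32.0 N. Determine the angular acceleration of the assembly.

I_disk = ½MR² = ½(6.97)(0.517)² = 0.9315 kg·m².
I_blocks = 4·m·r² = 4(2.33)(0.420)² = 1.644 kg·m².
Total I = 2.576 kg·m².
τ = F r = (32.0)(0.517) = 16.54 N·m.
α = τ/I = 16.54/2.576 = 6.423 rad/s².

α ≈ 6.42 rad/s²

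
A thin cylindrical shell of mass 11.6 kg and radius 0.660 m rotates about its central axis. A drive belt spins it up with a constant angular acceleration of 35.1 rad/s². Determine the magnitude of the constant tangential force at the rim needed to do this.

I = MR² = (11.6)(0.660)² = 5.053 kg·m².
The required torque is τ = Iα = (5.053)(35.10) = 177.4 N·m.
A tangential force at the rim gives τ = FR, so F = τ/R = 177.4/0.660 = 268.7 N.

F ≈ 269 N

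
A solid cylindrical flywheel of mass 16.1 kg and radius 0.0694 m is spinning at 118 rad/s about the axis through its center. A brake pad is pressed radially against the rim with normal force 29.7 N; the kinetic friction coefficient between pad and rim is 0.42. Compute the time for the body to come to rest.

I = ½MR² = (1/2)(16.1)(0.0694)² = 0.03877 kg·m².
Friction force f = μN = (0.42)(29.7) = 12.47 N at the rim; torque magnitude τ = fR = 0.8657 N·m, opposing ω.
|α| = τ/I = 0.8657/0.03877 = 22.33 rad/s² (deceleration).
0 = ω₀ − |α|t ⇒ t = ω₀/|α| = 118/22.33 = 5.285 s.

t ≈ 5.28 s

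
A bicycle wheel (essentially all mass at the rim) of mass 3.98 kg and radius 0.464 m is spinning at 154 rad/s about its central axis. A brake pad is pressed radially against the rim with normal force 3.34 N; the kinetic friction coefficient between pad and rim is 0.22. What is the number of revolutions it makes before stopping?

≈ 4740 revolutions

I = MR² = (3.98)(0.464)² = 0.8569 kg·m².
Friction force f = μN = (0.22)(3.34) = 0.7348 N at the rim; torque magnitude τ = fR = 0.3409 N·m, opposing ω.
|α| = τ/I = 0.3409/0.8569 = 0.3979 rad/s² (deceleration).
ω² = ω₀² − 2|α|θ with ω = 0 ⇒ θ = ω₀²/(2|α|) = 29800 rad = 4743 rev.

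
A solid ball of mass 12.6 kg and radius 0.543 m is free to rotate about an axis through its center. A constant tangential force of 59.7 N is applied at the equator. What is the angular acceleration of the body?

I = (2/5)MR² = (2/5)(12.6)(0.543)² = 1.486 kg·m².
τ = F R = (59.7)(0.543) = 32.42 N·m.
Newton's second law for rotation, τ = Iα, gives α = τ/I = 32.42/1.486 = 21.81 rad/s².

α ≈ 21.8 rad/s²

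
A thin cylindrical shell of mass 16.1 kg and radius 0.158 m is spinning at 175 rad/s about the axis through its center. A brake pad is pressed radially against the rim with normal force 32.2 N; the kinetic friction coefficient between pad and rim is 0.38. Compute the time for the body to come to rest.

I = MR² = (16.1)(0.158)² = 0.4019 kg·m².
Friction force f = μN = (0.38)(32.2) = 12.24 N at the rim; torque magnitude τ = fR = 1.933 N·m, opposing ω.
|α| = τ/I = 1.933/0.4019 = 4.810 rad/s² (deceleration).
0 = ω₀ − |α|t ⇒ t = ω₀/|α| = 175/4.810 = 36.38 s.

t ≈ 36.4 s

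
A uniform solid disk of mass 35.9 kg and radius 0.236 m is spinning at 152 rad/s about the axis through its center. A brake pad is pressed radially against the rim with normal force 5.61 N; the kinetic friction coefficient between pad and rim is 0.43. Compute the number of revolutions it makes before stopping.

I = ½MR² = (1/2)(35.9)(0.236)² = 0.9997 kg·m².
Friction force f = μN = (0.43)(5.61) = 2.412 N at the rim; torque magnitude τ = fR = 0.5693 N·m, opposing ω.
|α| = τ/I = 0.5693/0.9997 = 0.5694 rad/s² (deceleration).
ω² = ω₀² − 2|α|θ with ω = 0 ⇒ θ = ω₀²/(2|α|) = 20290 rad = 3229 rev.

≈ 3230 revolutions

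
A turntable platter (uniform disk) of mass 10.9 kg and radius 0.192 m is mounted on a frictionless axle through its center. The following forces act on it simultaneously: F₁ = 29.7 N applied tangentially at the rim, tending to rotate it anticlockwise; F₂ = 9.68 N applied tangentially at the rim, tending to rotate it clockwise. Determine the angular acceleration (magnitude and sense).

α ≈ 19.1 rad/s², anticlockwise

I = ½MR² = (1/2)(10.9)(0.192)² = 0.2009 kg·m².
Taking anticlockwise as positive: τ₁ = +(29.7)(0.192) = +5.702 N·m; τ₂ = −(9.68)(0.192) = −1.859 N·m.
Net torque τ = 3.844 N·m.
α = τ/I = 3.844/0.2009 = 19.13 rad/s².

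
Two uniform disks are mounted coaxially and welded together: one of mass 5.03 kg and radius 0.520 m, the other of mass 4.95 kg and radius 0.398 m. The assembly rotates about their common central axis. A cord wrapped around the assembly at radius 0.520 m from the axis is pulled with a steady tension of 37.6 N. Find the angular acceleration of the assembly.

α ≈ 18.2 rad/s²

I = ½M₁R₁² + ½M₂R₂² = ½(5.03)(0.520)² + ½(4.95)(0.398)² = 1.072 kg·m².
τ = F r = (37.6)(0.520) = 19.55 N·m.
α = τ/I = 19.55/1.072 = 18.24 rad/s².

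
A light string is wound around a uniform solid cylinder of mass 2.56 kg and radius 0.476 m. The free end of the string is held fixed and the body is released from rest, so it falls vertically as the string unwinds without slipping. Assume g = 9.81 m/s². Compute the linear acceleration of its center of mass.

a ≈ 6.54 m/s²

Translation: Mg − T = Ma. Rotation about the center: TR = Iα with I = ½MR².
With a = αR: T = (I/R²)a = (1/2)M a, so Mg = (1 + 0.5000)Ma.
a = g/(1 + 0.5000) = 9.81/1.500 = 6.540 m/s².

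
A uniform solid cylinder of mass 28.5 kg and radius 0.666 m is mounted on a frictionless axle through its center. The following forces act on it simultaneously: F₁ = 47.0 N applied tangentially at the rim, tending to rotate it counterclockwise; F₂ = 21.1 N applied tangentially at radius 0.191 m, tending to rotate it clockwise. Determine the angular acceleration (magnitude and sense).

I = ½MR² = (1/2)(28.5)(0.666)² = 6.321 kg·m².
Taking counterclockwise as positive: τ₁ = +(47.0)(0.666) = +31.30 N·m; τ₂ = −(21.1)(0.191) = −4.030 N·m.
Net torque τ = 27.27 N·m.
α = τ/I = 27.27/6.321 = 4.315 rad/s².

α ≈ 4.31 rad/s², counterclockwise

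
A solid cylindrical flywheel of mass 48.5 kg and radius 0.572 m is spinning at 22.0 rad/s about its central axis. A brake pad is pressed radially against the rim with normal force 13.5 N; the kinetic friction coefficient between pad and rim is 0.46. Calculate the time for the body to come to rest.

t ≈ 49.1 s

I = ½MR² = (1/2)(48.5)(0.572)² = 7.934 kg·m².
Friction force f = μN = (0.46)(13.5) = 6.210 N at the rim; torque magnitude τ = fR = 3.552 N·m, opposing ω.
|α| = τ/I = 3.552/7.934 = 0.4477 rad/s² (deceleration).
0 = ω₀ − |α|t ⇒ t = ω₀/|α| = 22.0/0.4477 = 49.14 s.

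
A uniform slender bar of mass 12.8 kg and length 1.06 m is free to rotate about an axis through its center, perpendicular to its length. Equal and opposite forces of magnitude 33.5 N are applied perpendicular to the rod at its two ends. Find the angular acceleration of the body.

α ≈ 29.6 rad/s²

I = (1/12)ML² = (1/12)(12.8)(1.06)² = 1.199 kg·m².
The couple gives τ = F·(L/2) + F·(L/2) = F L = (33.5)(1.06) = 35.51 N·m.
From τ = Iα: α = 35.51/1.199 = 29.63 rad/s².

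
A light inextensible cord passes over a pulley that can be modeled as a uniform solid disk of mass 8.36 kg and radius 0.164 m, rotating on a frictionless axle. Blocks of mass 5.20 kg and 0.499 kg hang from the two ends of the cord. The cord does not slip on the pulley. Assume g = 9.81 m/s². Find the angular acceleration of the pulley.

I = ½MR² = (1/2)(8.36)(0.164)² = 0.1124 kg·m².
Heavier block: m₁g − T₁ = m₁a. Lighter block: T₂ − m₂g = m₂a.
Pulley: (T₁ − T₂)R = Iα = I(a/R), so T₁ − T₂ = (I/R²)a = (1/2)M_p a = 4.180·a.
Adding the three: (m₁ − m₂)g = (m₁ + m₂ + 4.180)a, so a = (5.20 − 0.499)(9.81)/(5.20 + 0.499 + 4.180) = 4.668 m/s².
α = a/R = 4.668/0.164 = 28.46 rad/s².

α ≈ 28.5 rad/s²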